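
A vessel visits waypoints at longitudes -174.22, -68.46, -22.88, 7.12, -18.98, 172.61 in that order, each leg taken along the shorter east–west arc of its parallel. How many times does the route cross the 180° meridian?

Leg 1: -174.22° → -68.46°, shortest Δλ = 105.76° (east) — does not cross 180°.
Leg 2: -68.46° → -22.88°, shortest Δλ = 45.58° (east) — does not cross 180°.
Leg 3: -22.88° → +7.12°, shortest Δλ = 30.0° (east) — does not cross 180°.
Leg 4: +7.12° → -18.98°, shortest Δλ = -26.1° (west) — does not cross 180°.
Leg 5: -18.98° → +172.61°, shortest Δλ = -168.41° (west) — crosses 180°.
Total crossings: 1.

1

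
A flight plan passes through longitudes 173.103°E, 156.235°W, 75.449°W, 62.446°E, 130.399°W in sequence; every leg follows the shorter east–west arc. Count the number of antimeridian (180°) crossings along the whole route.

2

Leg 1: +173.103° → -156.235°, shortest Δλ = 30.662° (east) — crosses 180°.
Leg 2: -156.235° → -75.449°, shortest Δλ = 80.786° (east) — does not cross 180°.
Leg 3: -75.449° → +62.446°, shortest Δλ = 137.895° (east) — does not cross 180°.
Leg 4: +62.446° → -130.399°, shortest Δλ = 167.155° (east) — crosses 180°.
Total crossings: 2.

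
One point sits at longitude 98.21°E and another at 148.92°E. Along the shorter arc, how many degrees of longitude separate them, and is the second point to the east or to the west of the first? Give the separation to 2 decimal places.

50.71° east

Raw difference: 148.92 − 98.21 = 50.71°.
Normalise into (−180°, 180°]: 50.71° stays 50.71°.
Positive ⇒ the second point lies to the east; separation 50.71°.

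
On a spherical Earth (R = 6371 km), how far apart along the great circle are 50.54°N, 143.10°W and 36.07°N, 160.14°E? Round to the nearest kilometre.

Δλ = 160.14 − -143.10 = 303.24°; wrapped into (−180°, 180°]: -56.76°.
Δφ = 36.07 − 50.54 = -14.47°.
a = sin²(Δφ/2) + cos φ₁ · cos φ₂ · sin²(Δλ/2) = 0.131920.
c = 2·atan2(√a, √(1−a)) = 0.74342 rad → d = 6371·c ≈ 4736.32 km.

4736 km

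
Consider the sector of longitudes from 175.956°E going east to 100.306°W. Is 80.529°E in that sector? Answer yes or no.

Band width going east from +175.956° to -100.306°: ((-100.306 − 175.956) mod 360) = 83.738°.
Offset of +80.529° east of the west edge: ((80.529 − 175.956) mod 360) = 264.573°.
264.573° > 83.738° ⇒ outside.

No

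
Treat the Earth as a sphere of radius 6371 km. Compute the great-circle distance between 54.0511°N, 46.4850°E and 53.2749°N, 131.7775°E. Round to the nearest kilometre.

5264 km

Δλ = 131.7775 − 46.4850 = 85.2925°.
Δφ = 53.2749 − 54.0511 = -0.7762°.
a = sin²(Δφ/2) + cos φ₁ · cos φ₂ · sin²(Δλ/2) = 0.161166.
c = 2·atan2(√a, √(1−a)) = 0.82621 rad → d = 6371·c ≈ 5263.78 km.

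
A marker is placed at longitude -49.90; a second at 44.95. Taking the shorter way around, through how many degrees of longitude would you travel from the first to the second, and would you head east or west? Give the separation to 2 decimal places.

94.85° east

Raw difference: 44.95 − -49.90 = 94.85°.
Normalise into (−180°, 180°]: 94.85° stays 94.85°.
Positive ⇒ the second point lies to the east; separation 94.85°.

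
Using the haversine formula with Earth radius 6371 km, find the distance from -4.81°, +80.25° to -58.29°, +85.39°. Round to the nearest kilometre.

Δλ = 85.39 − 80.25 = 5.14°.
Δφ = -58.29 − -4.81 = -53.48°.
a = sin²(Δφ/2) + cos φ₁ · cos φ₂ · sin²(Δλ/2) = 0.203501.
c = 2·atan2(√a, √(1−a)) = 0.93602 rad → d = 6371·c ≈ 5963.39 km.

5963 km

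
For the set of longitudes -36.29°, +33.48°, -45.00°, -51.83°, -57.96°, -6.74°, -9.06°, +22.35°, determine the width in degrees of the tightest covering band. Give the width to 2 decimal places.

91.44°

Sort the longitudes: -57.96°, -51.83°, -45.00°, -36.29°, -9.06°, -6.74°, +22.35°, +33.48°.
Eastward gaps between consecutive values (wrapping around): 6.13°, 6.83°, 8.71°, 27.23°, 2.32°, 29.09°, 11.13°, 268.56°.
Largest gap = 268.56° ⇒ minimal covering band is its complement: 360° − 268.56° = 91.44°.
Band runs from -57.96° eastward to +33.48°.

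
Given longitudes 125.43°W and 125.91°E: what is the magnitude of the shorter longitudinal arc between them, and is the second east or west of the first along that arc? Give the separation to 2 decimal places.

108.66° west

Raw difference: 125.91 − -125.43 = 251.34°.
Normalise into (−180°, 180°]: 251.34° − 360° = -108.66°.
Negative ⇒ the second point lies to the west; separation 108.66°.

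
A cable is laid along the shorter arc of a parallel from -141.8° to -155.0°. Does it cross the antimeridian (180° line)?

Signed shortest Δλ = ((-155.0 − -141.8 + 180) mod 360) − 180 = -13.2°.
Going west by 13.2° from -141.8° reaches -155.0° without touching 180°.

No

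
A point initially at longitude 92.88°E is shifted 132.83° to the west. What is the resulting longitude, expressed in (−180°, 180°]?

39.95°W

Start at +92.88°; shift −132.83° → -39.95°.
-39.95° already lies in (−180°, 180°].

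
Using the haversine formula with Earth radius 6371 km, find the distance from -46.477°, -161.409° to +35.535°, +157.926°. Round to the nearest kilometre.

Δλ = 157.926 − -161.409 = 319.335°; wrapped into (−180°, 180°]: -40.665°.
Δφ = 35.535 − -46.477 = 82.012°.
a = sin²(Δφ/2) + cos φ₁ · cos φ₂ · sin²(Δλ/2) = 0.498175.
c = 2·atan2(√a, √(1−a)) = 1.56715 rad → d = 6371·c ≈ 9984.30 km.

9984 km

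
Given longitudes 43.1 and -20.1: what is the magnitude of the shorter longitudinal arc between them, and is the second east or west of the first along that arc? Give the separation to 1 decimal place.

63.2° west

Raw difference: -20.1 − 43.1 = -63.2°.
Normalise into (−180°, 180°]: -63.2° stays -63.2°.
Negative ⇒ the second point lies to the west; separation 63.2°.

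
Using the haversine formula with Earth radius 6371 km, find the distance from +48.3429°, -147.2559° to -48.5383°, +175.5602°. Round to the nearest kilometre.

Δλ = 175.5602 − -147.2559 = 322.8161°; wrapped into (−180°, 180°]: -37.1839°.
Δφ = -48.5383 − 48.3429 = -96.8812°.
a = sin²(Δφ/2) + cos φ₁ · cos φ₂ · sin²(Δλ/2) = 0.604641.
c = 2·atan2(√a, √(1−a)) = 1.78164 rad → d = 6371·c ≈ 11350.81 km.

11351 km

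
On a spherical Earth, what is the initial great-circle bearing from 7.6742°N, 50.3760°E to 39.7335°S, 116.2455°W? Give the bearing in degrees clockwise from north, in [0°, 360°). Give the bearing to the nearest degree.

198°

Δλ = -116.2455 − 50.3760 = -166.6215°.
θ = atan2( sin Δλ · cos φ₂ , cos φ₁ · sin φ₂ − sin φ₁ · cos φ₂ · cos Δλ )
  = atan2(-0.17794, -0.53358) = -161.557° → normalised to [0°, 360°): 198.443°.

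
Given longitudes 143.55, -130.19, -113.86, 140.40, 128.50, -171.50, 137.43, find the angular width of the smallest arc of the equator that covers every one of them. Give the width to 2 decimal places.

Sort the longitudes: -171.50°, -130.19°, -113.86°, +128.50°, +137.43°, +140.40°, +143.55°.
Eastward gaps between consecutive values (wrapping around): 41.31°, 16.33°, 242.36°, 8.93°, 2.97°, 3.15°, 44.95°.
Largest gap = 242.36° ⇒ minimal covering band is its complement: 360° − 242.36° = 117.64°.
Band runs from +128.50° eastward to -113.86°, crossing the antimeridian.

117.64°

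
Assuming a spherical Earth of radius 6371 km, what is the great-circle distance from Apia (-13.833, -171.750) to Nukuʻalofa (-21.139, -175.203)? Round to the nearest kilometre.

Δλ = -175.203 − -171.750 = -3.453°.
Δφ = -21.139 − -13.833 = -7.306°.
a = sin²(Δφ/2) + cos φ₁ · cos φ₂ · sin²(Δλ/2) = 0.004882.
c = 2·atan2(√a, √(1−a)) = 0.13985 rad → d = 6371·c ≈ 890.98 km.

891 km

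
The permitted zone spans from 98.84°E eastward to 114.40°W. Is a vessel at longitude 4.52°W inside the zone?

Band width going east from +98.84° to -114.40°: ((-114.40 − 98.84) mod 360) = 146.76°.
Offset of -4.52° east of the west edge: ((-4.52 − 98.84) mod 360) = 256.64°.
256.64° > 146.76° ⇒ outside.

No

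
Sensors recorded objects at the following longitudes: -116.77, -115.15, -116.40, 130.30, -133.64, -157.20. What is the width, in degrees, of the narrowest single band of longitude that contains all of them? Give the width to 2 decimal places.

Sort the longitudes: -157.20°, -133.64°, -116.77°, -116.40°, -115.15°, +130.30°.
Eastward gaps between consecutive values (wrapping around): 23.56°, 16.87°, 0.37°, 1.25°, 245.45°, 72.50°.
Largest gap = 245.45° ⇒ minimal covering band is its complement: 360° − 245.45° = 114.55°.
Band runs from +130.30° eastward to -115.15°, crossing the antimeridian.

114.55°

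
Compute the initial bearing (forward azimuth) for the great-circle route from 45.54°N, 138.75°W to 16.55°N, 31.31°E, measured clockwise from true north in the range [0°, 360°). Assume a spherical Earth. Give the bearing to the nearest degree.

11°

Δλ = 31.31 − -138.75 = 170.06°.
θ = atan2( sin Δλ · cos φ₂ , cos φ₁ · sin φ₂ − sin φ₁ · cos φ₂ · cos Δλ )
  = atan2(0.16547, 0.87341) = 10.727° → normalised to [0°, 360°): 10.727°.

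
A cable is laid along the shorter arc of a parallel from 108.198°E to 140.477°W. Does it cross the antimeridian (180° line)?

Yes

Naïve |-140.477 − 108.198| = 248.675° > 180°, so the shorter arc goes the other way round — across 180°.
Signed shortest Δλ = ((-140.477 − 108.198 + 180) mod 360) − 180 = 111.325°.
Going east by 111.325° from +108.198° passes through 180° before reaching -140.477°.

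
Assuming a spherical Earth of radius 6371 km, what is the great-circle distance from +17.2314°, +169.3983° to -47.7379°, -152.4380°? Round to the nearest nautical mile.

Δλ = -152.4380 − 169.3983 = -321.8363°; wrapped into (−180°, 180°]: 38.1637°.
Δφ = -47.7379 − 17.2314 = -64.9693°.
a = sin²(Δφ/2) + cos φ₁ · cos φ₂ · sin²(Δλ/2) = 0.357098.
c = 2·atan2(√a, √(1−a)) = 1.28095 rad → d = 6371·c ≈ 8160.94 km ≈ 4406.56 nmi.

4407 nmi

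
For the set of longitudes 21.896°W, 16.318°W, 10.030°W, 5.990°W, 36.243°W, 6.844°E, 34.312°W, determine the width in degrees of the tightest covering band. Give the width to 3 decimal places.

43.087°

Sort the longitudes: -36.243°, -34.312°, -21.896°, -16.318°, -10.030°, -5.990°, +6.844°.
Eastward gaps between consecutive values (wrapping around): 1.931°, 12.416°, 5.578°, 6.288°, 4.040°, 12.834°, 316.913°.
Largest gap = 316.913° ⇒ minimal covering band is its complement: 360° − 316.913° = 43.087°.
Band runs from -36.243° eastward to +6.844°.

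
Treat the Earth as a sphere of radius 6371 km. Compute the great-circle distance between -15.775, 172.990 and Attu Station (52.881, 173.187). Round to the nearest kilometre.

Δλ = 173.187 − 172.990 = 0.197°.
Δφ = 52.881 − -15.775 = 68.656°.
a = sin²(Δφ/2) + cos φ₁ · cos φ₂ · sin²(Δλ/2) = 0.318018.
c = 2·atan2(√a, √(1−a)) = 1.19828 rad → d = 6371·c ≈ 7634.22 km.

7634 km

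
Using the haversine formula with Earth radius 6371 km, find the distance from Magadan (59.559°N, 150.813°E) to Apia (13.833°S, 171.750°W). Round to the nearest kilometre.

Δλ = -171.750 − 150.813 = -322.563°; wrapped into (−180°, 180°]: 37.437°.
Δφ = -13.833 − 59.559 = -73.392°.
a = sin²(Δφ/2) + cos φ₁ · cos φ₂ · sin²(Δλ/2) = 0.407755.
c = 2·atan2(√a, √(1−a)) = 1.38524 rad → d = 6371·c ≈ 8825.38 km.

8825 km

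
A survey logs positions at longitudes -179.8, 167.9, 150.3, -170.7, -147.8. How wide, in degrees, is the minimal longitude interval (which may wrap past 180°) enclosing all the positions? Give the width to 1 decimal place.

Sort the longitudes: -179.8°, -170.7°, -147.8°, +150.3°, +167.9°.
Eastward gaps between consecutive values (wrapping around): 9.1°, 22.9°, 298.1°, 17.6°, 12.3°.
Largest gap = 298.1° ⇒ minimal covering band is its complement: 360° − 298.1° = 61.9°.
Band runs from +150.3° eastward to -147.8°, crossing the antimeridian.

61.9°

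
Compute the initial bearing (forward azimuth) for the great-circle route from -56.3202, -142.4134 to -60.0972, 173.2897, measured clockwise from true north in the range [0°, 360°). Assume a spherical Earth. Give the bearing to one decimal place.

Δλ = 173.2897 − -142.4134 = 315.7031°; wrapped into (−180°, 180°]: -44.2969°.
θ = atan2( sin Δλ · cos φ₂ , cos φ₁ · sin φ₂ − sin φ₁ · cos φ₂ · cos Δλ )
  = atan2(-0.34816, -0.18380) = -117.831° → normalised to [0°, 360°): 242.169°.

242.2°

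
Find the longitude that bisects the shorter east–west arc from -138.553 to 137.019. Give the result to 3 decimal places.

Signed shortest Δλ from -138.553° to +137.019° is -84.428°.
Midpoint longitude = -138.553° + (-84.428°)/2 = -138.553° − 42.214° = -180.767°.
Normalise into (−180°, 180°]: +179.233°.
(The naïve average (-138.553 + +137.019)/2 = -0.767° is on the wrong side of the globe.)

+179.233°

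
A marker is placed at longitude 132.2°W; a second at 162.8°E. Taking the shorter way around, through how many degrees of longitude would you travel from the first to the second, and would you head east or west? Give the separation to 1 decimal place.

65.0° west

Raw difference: 162.8 − -132.2 = 295.0°.
Normalise into (−180°, 180°]: 295.0° − 360° = -65.0°.
Negative ⇒ the second point lies to the west; separation 65.0°.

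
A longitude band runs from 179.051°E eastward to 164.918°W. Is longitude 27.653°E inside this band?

No

Band width going east from +179.051° to -164.918°: ((-164.918 − 179.051) mod 360) = 16.031°.
Offset of +27.653° east of the west edge: ((27.653 − 179.051) mod 360) = 208.602°.
208.602° > 16.031° ⇒ outside.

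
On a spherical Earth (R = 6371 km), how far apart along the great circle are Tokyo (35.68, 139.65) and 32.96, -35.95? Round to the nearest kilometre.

Δλ = -35.95 − 139.65 = -175.60°.
Δφ = 32.96 − 35.68 = -2.72°.
a = sin²(Δφ/2) + cos φ₁ · cos φ₂ · sin²(Δλ/2) = 0.681109.
c = 2·atan2(√a, √(1−a)) = 1.94144 rad → d = 6371·c ≈ 12368.93 km.

12369 km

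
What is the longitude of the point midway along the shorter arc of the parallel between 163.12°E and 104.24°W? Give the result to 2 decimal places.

150.56°W

Signed shortest Δλ from +163.12° to -104.24° is +92.64°.
Midpoint longitude = +163.12° + (+92.64°)/2 = +163.12° + 46.32° = +209.44°.
Normalise into (−180°, 180°]: -150.56°.
(The naïve average (+163.12 + -104.24)/2 = 29.44° is on the wrong side of the globe.)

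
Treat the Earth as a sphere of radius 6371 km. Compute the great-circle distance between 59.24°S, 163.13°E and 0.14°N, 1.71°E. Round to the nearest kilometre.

Δλ = 1.71 − 163.13 = -161.42°.
Δφ = 0.14 − -59.24 = 59.38°.
a = sin²(Δφ/2) + cos φ₁ · cos φ₂ · sin²(Δλ/2) = 0.743442.
c = 2·atan2(√a, √(1−a)) = 2.07932 rad → d = 6371·c ≈ 13247.32 km.

13247 km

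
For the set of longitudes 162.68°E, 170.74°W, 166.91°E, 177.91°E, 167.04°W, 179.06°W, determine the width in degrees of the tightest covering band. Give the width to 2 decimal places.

Sort the longitudes: -179.06°, -170.74°, -167.04°, +162.68°, +166.91°, +177.91°.
Eastward gaps between consecutive values (wrapping around): 8.32°, 3.70°, 329.72°, 4.23°, 11.00°, 3.03°.
Largest gap = 329.72° ⇒ minimal covering band is its complement: 360° − 329.72° = 30.28°.
Band runs from +162.68° eastward to -167.04°, crossing the antimeridian.

30.28°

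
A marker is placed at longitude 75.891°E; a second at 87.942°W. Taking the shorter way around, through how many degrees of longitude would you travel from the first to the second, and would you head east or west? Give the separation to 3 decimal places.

163.833° west

Raw difference: -87.942 − 75.891 = -163.833°.
Normalise into (−180°, 180°]: -163.833° stays -163.833°.
Negative ⇒ the second point lies to the west; separation 163.833°.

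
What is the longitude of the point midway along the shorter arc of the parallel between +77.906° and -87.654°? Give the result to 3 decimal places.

-4.874°

Signed shortest Δλ from +77.906° to -87.654° is -165.560°.
Midpoint longitude = +77.906° + (-165.560°)/2 = +77.906° − 82.780° = -4.874°.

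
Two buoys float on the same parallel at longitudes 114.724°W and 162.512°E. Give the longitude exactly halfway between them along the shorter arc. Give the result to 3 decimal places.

156.106°W

Signed shortest Δλ from -114.724° to +162.512° is -82.764°.
Midpoint longitude = -114.724° + (-82.764°)/2 = -114.724° − 41.382° = -156.106°.
(The naïve average (-114.724 + +162.512)/2 = 23.894° is on the wrong side of the globe.)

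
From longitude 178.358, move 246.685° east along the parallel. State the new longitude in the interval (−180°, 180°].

+65.043°

Start at +178.358°; shift +246.685° → +425.043°.
+425.043° lies outside (−180°, 180°]; subtract 360° → +65.043°.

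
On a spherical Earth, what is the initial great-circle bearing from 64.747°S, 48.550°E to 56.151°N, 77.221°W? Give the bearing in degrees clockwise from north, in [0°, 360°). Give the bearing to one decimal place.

Δλ = -77.221 − 48.550 = -125.771°.
θ = atan2( sin Δλ · cos φ₂ , cos φ₁ · sin φ₂ − sin φ₁ · cos φ₂ · cos Δλ )
  = atan2(-0.45193, 0.05983) = -82.459° → normalised to [0°, 360°): 277.541°.

277.5°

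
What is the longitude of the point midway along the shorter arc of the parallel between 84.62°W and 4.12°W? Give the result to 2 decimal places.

Signed shortest Δλ from -84.62° to -4.12° is +80.50°.
Midpoint longitude = -84.62° + (+80.50°)/2 = -84.62° + 40.25° = -44.37°.

44.37°W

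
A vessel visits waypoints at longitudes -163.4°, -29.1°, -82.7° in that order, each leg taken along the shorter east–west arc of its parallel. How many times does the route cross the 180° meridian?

Leg 1: -163.4° → -29.1°, shortest Δλ = 134.3° (east) — does not cross 180°.
Leg 2: -29.1° → -82.7°, shortest Δλ = -53.6° (west) — does not cross 180°.
Total crossings: 0.

0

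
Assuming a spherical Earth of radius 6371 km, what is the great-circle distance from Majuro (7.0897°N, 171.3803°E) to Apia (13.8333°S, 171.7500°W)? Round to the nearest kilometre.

Δλ = -171.7500 − 171.3803 = -343.1303°; wrapped into (−180°, 180°]: 16.8697°.
Δφ = -13.8333 − 7.0897 = -20.9230°.
a = sin²(Δφ/2) + cos φ₁ · cos φ₂ · sin²(Δλ/2) = 0.053702.
c = 2·atan2(√a, √(1−a)) = 0.46773 rad → d = 6371·c ≈ 2979.88 km.

2980 km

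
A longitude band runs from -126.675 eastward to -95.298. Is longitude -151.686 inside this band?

No

Band width going east from -126.675° to -95.298°: ((-95.298 − -126.675) mod 360) = 31.377°.
Offset of -151.686° east of the west edge: ((-151.686 − -126.675) mod 360) = 334.989°.
334.989° > 31.377° ⇒ outside.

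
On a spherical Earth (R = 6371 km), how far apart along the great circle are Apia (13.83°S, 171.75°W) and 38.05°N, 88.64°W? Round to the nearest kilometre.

Δλ = -88.64 − -171.75 = 83.11°.
Δφ = 38.05 − -13.83 = 51.88°.
a = sin²(Δφ/2) + cos φ₁ · cos φ₂ · sin²(Δλ/2) = 0.527802.
c = 2·atan2(√a, √(1−a)) = 1.62643 rad → d = 6371·c ≈ 10361.98 km.

10362 km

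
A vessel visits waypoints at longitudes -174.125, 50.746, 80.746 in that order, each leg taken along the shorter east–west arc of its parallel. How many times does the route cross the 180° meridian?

Leg 1: -174.125° → +50.746°, shortest Δλ = -135.129° (west) — crosses 180°.
Leg 2: +50.746° → +80.746°, shortest Δλ = 30.0° (east) — does not cross 180°.
Total crossings: 1.

1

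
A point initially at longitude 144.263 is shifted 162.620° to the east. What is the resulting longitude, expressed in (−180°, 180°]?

Start at +144.263°; shift +162.620° → +306.883°.
+306.883° lies outside (−180°, 180°]; subtract 360° → -53.117°.

-53.117°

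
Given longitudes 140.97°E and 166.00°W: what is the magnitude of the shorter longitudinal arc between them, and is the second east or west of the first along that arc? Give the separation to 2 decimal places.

53.03° east

Raw difference: -166.00 − 140.97 = -306.97°.
Normalise into (−180°, 180°]: -306.97° + 360° = 53.03°.
Positive ⇒ the second point lies to the east; separation 53.03°.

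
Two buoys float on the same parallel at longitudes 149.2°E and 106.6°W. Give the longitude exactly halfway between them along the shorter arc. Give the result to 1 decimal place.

Signed shortest Δλ from +149.2° to -106.6° is +104.2°.
Midpoint longitude = +149.2° + (+104.2°)/2 = +149.2° + 52.1° = +201.3°.
Normalise into (−180°, 180°]: -158.7°.
(The naïve average (+149.2 + -106.6)/2 = 21.3° is on the wrong side of the globe.)

158.7°W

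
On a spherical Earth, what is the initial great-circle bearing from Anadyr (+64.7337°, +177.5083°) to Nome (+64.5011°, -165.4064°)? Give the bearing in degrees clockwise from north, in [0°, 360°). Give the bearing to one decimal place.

84.1°

Δλ = -165.4064 − 177.5083 = -342.9147°; wrapped into (−180°, 180°]: 17.0853°.
θ = atan2( sin Δλ · cos φ₂ , cos φ₁ · sin φ₂ − sin φ₁ · cos φ₂ · cos Δλ )
  = atan2(0.12648, 0.01312) = 84.077° → normalised to [0°, 360°): 84.077°.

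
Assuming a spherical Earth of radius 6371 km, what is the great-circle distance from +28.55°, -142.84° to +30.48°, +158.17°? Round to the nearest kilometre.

Δλ = 158.17 − -142.84 = 301.01°; wrapped into (−180°, 180°]: -58.99°.
Δφ = 30.48 − 28.55 = 1.93°.
a = sin²(Δφ/2) + cos φ₁ · cos φ₂ · sin²(Δλ/2) = 0.183788.
c = 2·atan2(√a, √(1−a)) = 0.88612 rad → d = 6371·c ≈ 5645.45 km.

5645 km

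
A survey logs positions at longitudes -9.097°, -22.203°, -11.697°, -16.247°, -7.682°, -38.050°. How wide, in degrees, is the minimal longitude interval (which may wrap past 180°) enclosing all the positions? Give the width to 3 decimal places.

30.368°

Sort the longitudes: -38.050°, -22.203°, -16.247°, -11.697°, -9.097°, -7.682°.
Eastward gaps between consecutive values (wrapping around): 15.847°, 5.956°, 4.550°, 2.600°, 1.415°, 329.632°.
Largest gap = 329.632° ⇒ minimal covering band is its complement: 360° − 329.632° = 30.368°.
Band runs from -38.050° eastward to -7.682°.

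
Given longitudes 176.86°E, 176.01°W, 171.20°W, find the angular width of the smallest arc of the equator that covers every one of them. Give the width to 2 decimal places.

11.94°

Sort the longitudes: -176.01°, -171.20°, +176.86°.
Eastward gaps between consecutive values (wrapping around): 4.81°, 348.06°, 7.13°.
Largest gap = 348.06° ⇒ minimal covering band is its complement: 360° − 348.06° = 11.94°.
Band runs from +176.86° eastward to -171.20°, crossing the antimeridian.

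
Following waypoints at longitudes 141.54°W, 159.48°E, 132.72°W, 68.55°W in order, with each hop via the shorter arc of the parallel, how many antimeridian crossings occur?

Leg 1: -141.54° → +159.48°, shortest Δλ = -58.98° (west) — crosses 180°.
Leg 2: +159.48° → -132.72°, shortest Δλ = 67.8° (east) — crosses 180°.
Leg 3: -132.72° → -68.55°, shortest Δλ = 64.17° (east) — does not cross 180°.
Total crossings: 2.

2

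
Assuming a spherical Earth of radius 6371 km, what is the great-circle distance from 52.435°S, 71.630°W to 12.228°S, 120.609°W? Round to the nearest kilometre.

Δλ = -120.609 − -71.630 = -48.979°.
Δφ = -12.228 − -52.435 = 40.207°.
a = sin²(Δφ/2) + cos φ₁ · cos φ₂ · sin²(Δλ/2) = 0.220524.
c = 2·atan2(√a, √(1−a)) = 0.97768 rad → d = 6371·c ≈ 6228.77 km.

6229 km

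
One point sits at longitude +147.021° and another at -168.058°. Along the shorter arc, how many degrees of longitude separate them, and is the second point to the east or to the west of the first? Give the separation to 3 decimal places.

44.921° east

Raw difference: -168.058 − 147.021 = -315.079°.
Normalise into (−180°, 180°]: -315.079° + 360° = 44.921°.
Positive ⇒ the second point lies to the east; separation 44.921°.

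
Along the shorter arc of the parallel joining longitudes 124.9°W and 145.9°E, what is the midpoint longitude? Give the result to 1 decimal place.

Signed shortest Δλ from -124.9° to +145.9° is -89.2°.
Midpoint longitude = -124.9° + (-89.2°)/2 = -124.9° − 44.6° = -169.5°.
(The naïve average (-124.9 + +145.9)/2 = 10.5° is on the wrong side of the globe.)

169.5°W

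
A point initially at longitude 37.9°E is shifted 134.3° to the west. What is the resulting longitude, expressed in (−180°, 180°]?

96.4°W

Start at +37.9°; shift −134.3° → -96.4°.
-96.4° already lies in (−180°, 180°].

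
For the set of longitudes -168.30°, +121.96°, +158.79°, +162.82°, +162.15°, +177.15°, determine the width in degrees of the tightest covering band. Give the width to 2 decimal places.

69.74°

Sort the longitudes: -168.30°, +121.96°, +158.79°, +162.15°, +162.82°, +177.15°.
Eastward gaps between consecutive values (wrapping around): 290.26°, 36.83°, 3.36°, 0.67°, 14.33°, 14.55°.
Largest gap = 290.26° ⇒ minimal covering band is its complement: 360° − 290.26° = 69.74°.
Band runs from +121.96° eastward to -168.30°, crossing the antimeridian.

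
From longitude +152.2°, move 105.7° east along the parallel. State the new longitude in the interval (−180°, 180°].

-102.1°

Start at +152.2°; shift +105.7° → +257.9°.
+257.9° lies outside (−180°, 180°]; subtract 360° → -102.1°.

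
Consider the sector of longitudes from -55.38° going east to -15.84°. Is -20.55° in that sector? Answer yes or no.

Band width going east from -55.38° to -15.84°: ((-15.84 − -55.38) mod 360) = 39.54°.
Offset of -20.55° east of the west edge: ((-20.55 − -55.38) mod 360) = 34.83°.
34.83° ≤ 39.54° ⇒ inside.

Yes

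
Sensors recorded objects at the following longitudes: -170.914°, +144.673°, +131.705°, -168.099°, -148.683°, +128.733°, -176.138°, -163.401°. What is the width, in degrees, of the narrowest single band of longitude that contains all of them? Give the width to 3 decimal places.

Sort the longitudes: -176.138°, -170.914°, -168.099°, -163.401°, -148.683°, +128.733°, +131.705°, +144.673°.
Eastward gaps between consecutive values (wrapping around): 5.224°, 2.815°, 4.698°, 14.718°, 277.416°, 2.972°, 12.968°, 39.189°.
Largest gap = 277.416° ⇒ minimal covering band is its complement: 360° − 277.416° = 82.584°.
Band runs from +128.733° eastward to -148.683°, crossing the antimeridian.

82.584°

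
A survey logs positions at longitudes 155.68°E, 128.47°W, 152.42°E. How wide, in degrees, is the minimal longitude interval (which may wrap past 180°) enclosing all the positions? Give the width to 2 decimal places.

79.11°

Sort the longitudes: -128.47°, +152.42°, +155.68°.
Eastward gaps between consecutive values (wrapping around): 280.89°, 3.26°, 75.85°.
Largest gap = 280.89° ⇒ minimal covering band is its complement: 360° − 280.89° = 79.11°.
Band runs from +152.42° eastward to -128.47°, crossing the antimeridian.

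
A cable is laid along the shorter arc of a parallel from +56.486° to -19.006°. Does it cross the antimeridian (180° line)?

No

Signed shortest Δλ = ((-19.006 − 56.486 + 180) mod 360) − 180 = -75.492°.
Going west by 75.492° from +56.486° reaches -19.006° without touching 180°.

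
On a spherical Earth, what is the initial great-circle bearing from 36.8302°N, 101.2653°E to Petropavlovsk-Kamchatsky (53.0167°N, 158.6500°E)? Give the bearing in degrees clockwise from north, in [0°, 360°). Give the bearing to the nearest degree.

49°

Δλ = 158.6500 − 101.2653 = 57.3847°.
θ = atan2( sin Δλ · cos φ₂ , cos φ₁ · sin φ₂ − sin φ₁ · cos φ₂ · cos Δλ )
  = atan2(0.50672, 0.44501) = 48.710° → normalised to [0°, 360°): 48.710°.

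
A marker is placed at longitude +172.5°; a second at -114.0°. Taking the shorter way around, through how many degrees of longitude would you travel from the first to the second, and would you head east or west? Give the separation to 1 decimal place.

Raw difference: -114.0 − 172.5 = -286.5°.
Normalise into (−180°, 180°]: -286.5° + 360° = 73.5°.
Positive ⇒ the second point lies to the east; separation 73.5°.

73.5° east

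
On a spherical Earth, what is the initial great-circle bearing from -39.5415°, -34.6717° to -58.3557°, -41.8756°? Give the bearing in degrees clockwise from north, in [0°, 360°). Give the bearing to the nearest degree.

191°

Δλ = -41.8756 − -34.6717 = -7.2039°.
θ = atan2( sin Δλ · cos φ₂ , cos φ₁ · sin φ₂ − sin φ₁ · cos φ₂ · cos Δλ )
  = atan2(-0.06579, -0.32514) = -168.561° → normalised to [0°, 360°): 191.439°.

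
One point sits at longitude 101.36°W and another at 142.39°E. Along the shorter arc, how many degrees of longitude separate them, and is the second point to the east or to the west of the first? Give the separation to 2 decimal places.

116.25° west

Raw difference: 142.39 − -101.36 = 243.75°.
Normalise into (−180°, 180°]: 243.75° − 360° = -116.25°.
Negative ⇒ the second point lies to the west; separation 116.25°.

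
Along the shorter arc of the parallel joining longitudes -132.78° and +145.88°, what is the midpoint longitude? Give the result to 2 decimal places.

Signed shortest Δλ from -132.78° to +145.88° is -81.34°.
Midpoint longitude = -132.78° + (-81.34°)/2 = -132.78° − 40.67° = -173.45°.
(The naïve average (-132.78 + +145.88)/2 = 6.55° is on the wrong side of the globe.)

-173.45°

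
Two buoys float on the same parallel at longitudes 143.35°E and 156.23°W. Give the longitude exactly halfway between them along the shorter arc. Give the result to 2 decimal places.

173.56°E

Signed shortest Δλ from +143.35° to -156.23° is +60.42°.
Midpoint longitude = +143.35° + (+60.42°)/2 = +143.35° + 30.21° = +173.56°.
(The naïve average (+143.35 + -156.23)/2 = -6.44° is on the wrong side of the globe.)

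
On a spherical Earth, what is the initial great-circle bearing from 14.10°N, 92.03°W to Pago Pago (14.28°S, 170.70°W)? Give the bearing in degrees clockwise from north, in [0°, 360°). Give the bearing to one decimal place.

Δλ = -170.70 − -92.03 = -78.67°.
θ = atan2( sin Δλ · cos φ₂ , cos φ₁ · sin φ₂ − sin φ₁ · cos φ₂ · cos Δλ )
  = atan2(-0.95022, -0.28561) = -106.729° → normalised to [0°, 360°): 253.271°.

253.3°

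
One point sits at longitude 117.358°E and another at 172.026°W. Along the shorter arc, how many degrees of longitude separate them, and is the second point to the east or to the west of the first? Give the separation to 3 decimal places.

Raw difference: -172.026 − 117.358 = -289.384°.
Normalise into (−180°, 180°]: -289.384° + 360° = 70.616°.
Positive ⇒ the second point lies to the east; separation 70.616°.

70.616° east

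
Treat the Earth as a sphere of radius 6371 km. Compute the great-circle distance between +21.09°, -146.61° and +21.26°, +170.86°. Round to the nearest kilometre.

4396 km

Δλ = 170.86 − -146.61 = 317.47°; wrapped into (−180°, 180°]: -42.53°.
Δφ = 21.26 − 21.09 = 0.17°.
a = sin²(Δφ/2) + cos φ₁ · cos φ₂ · sin²(Δλ/2) = 0.114377.
c = 2·atan2(√a, √(1−a)) = 0.69000 rad → d = 6371·c ≈ 4396.00 km.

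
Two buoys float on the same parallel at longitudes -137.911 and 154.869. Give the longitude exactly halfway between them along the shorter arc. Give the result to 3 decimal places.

-171.521°

Signed shortest Δλ from -137.911° to +154.869° is -67.220°.
Midpoint longitude = -137.911° + (-67.220°)/2 = -137.911° − 33.610° = -171.521°.
(The naïve average (-137.911 + +154.869)/2 = 8.479° is on the wrong side of the globe.)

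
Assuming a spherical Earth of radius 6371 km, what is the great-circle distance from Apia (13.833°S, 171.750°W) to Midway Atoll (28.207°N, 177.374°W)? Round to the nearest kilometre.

4714 km

Δλ = -177.374 − -171.750 = -5.624°.
Δφ = 28.207 − -13.833 = 42.040°.
a = sin²(Δφ/2) + cos φ₁ · cos φ₂ · sin²(Δλ/2) = 0.130721.
c = 2·atan2(√a, √(1−a)) = 0.73987 rad → d = 6371·c ≈ 4713.69 km.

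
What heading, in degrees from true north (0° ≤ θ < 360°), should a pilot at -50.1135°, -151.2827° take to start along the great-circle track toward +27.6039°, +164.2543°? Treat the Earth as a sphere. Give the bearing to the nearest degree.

322°

Δλ = 164.2543 − -151.2827 = 315.5370°; wrapped into (−180°, 180°]: -44.4630°.
θ = atan2( sin Δλ · cos φ₂ , cos φ₁ · sin φ₂ − sin φ₁ · cos φ₂ · cos Δλ )
  = atan2(-0.62072, 0.78244) = -38.425° → normalised to [0°, 360°): 321.575°.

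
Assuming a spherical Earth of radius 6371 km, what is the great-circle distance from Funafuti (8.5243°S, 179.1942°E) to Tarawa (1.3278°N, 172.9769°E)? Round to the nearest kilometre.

1294 km

Δλ = 172.9769 − 179.1942 = -6.2173°.
Δφ = 1.3278 − -8.5243 = 9.8521°.
a = sin²(Δφ/2) + cos φ₁ · cos φ₂ · sin²(Δλ/2) = 0.010281.
c = 2·atan2(√a, √(1−a)) = 0.20314 rad → d = 6371·c ≈ 1294.22 km.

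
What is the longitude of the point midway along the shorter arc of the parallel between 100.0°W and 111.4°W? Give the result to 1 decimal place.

105.7°W

Signed shortest Δλ from -100.0° to -111.4° is -11.4°.
Midpoint longitude = -100.0° + (-11.4°)/2 = -100.0° − 5.7° = -105.7°.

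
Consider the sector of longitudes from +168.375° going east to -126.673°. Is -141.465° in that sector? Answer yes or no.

Band width going east from +168.375° to -126.673°: ((-126.673 − 168.375) mod 360) = 64.952°.
Offset of -141.465° east of the west edge: ((-141.465 − 168.375) mod 360) = 50.160°.
50.160° ≤ 64.952° ⇒ inside.

Yes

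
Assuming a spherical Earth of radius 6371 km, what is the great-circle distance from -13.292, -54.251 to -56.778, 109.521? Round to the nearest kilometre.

12080 km

Δλ = 109.521 − -54.251 = 163.772°.
Δφ = -56.778 − -13.292 = -43.486°.
a = sin²(Δφ/2) + cos φ₁ · cos φ₂ · sin²(Δλ/2) = 0.659814.
c = 2·atan2(√a, √(1−a)) = 1.89613 rad → d = 6371·c ≈ 12080.26 km.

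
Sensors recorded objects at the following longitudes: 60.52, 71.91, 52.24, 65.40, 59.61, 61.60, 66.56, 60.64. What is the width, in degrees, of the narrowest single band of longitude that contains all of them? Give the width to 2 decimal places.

19.67°

Sort the longitudes: +52.24°, +59.61°, +60.52°, +60.64°, +61.60°, +65.40°, +66.56°, +71.91°.
Eastward gaps between consecutive values (wrapping around): 7.37°, 0.91°, 0.12°, 0.96°, 3.80°, 1.16°, 5.35°, 340.33°.
Largest gap = 340.33° ⇒ minimal covering band is its complement: 360° − 340.33° = 19.67°.
Band runs from +52.24° eastward to +71.91°.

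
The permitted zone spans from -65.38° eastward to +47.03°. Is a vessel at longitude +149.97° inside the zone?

No

Band width going east from -65.38° to +47.03°: ((47.03 − -65.38) mod 360) = 112.41°.
Offset of +149.97° east of the west edge: ((149.97 − -65.38) mod 360) = 215.35°.
215.35° > 112.41° ⇒ outside.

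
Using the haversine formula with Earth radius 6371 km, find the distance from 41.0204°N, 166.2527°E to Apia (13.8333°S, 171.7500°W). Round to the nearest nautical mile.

Δλ = -171.7500 − 166.2527 = -338.0027°; wrapped into (−180°, 180°]: 21.9973°.
Δφ = -13.8333 − 41.0204 = -54.8537°.
a = sin²(Δφ/2) + cos φ₁ · cos φ₂ · sin²(Δλ/2) = 0.238833.
c = 2·atan2(√a, √(1−a)) = 1.02121 rad → d = 6371·c ≈ 6506.13 km ≈ 3513.03 nmi.

3513 nmi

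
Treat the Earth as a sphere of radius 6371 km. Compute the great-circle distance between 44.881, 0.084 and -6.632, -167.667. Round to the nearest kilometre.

15600 km

Δλ = -167.667 − 0.084 = -167.751°.
Δφ = -6.632 − 44.881 = -51.513°.
a = sin²(Δφ/2) + cos φ₁ · cos φ₂ · sin²(Δλ/2) = 0.884652.
c = 2·atan2(√a, √(1−a)) = 2.44855 rad → d = 6371·c ≈ 15599.70 km.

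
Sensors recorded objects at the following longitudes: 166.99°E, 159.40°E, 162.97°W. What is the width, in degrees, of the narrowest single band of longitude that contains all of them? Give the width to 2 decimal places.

37.63°

Sort the longitudes: -162.97°, +159.40°, +166.99°.
Eastward gaps between consecutive values (wrapping around): 322.37°, 7.59°, 30.04°.
Largest gap = 322.37° ⇒ minimal covering band is its complement: 360° − 322.37° = 37.63°.
Band runs from +159.40° eastward to -162.97°, crossing the antimeridian.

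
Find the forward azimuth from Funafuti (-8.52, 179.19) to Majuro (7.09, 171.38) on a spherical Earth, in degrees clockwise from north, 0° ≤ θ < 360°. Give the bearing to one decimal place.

333.3°

Δλ = 171.38 − 179.19 = -7.81°.
θ = atan2( sin Δλ · cos φ₂ , cos φ₁ · sin φ₂ − sin φ₁ · cos φ₂ · cos Δλ )
  = atan2(-0.13485, 0.26772) = -26.734° → normalised to [0°, 360°): 333.266°.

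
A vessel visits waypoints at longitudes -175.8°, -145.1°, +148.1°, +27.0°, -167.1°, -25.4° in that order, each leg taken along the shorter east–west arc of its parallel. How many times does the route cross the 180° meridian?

2

Leg 1: -175.8° → -145.1°, shortest Δλ = 30.7° (east) — does not cross 180°.
Leg 2: -145.1° → +148.1°, shortest Δλ = -66.8° (west) — crosses 180°.
Leg 3: +148.1° → +27.0°, shortest Δλ = -121.1° (west) — does not cross 180°.
Leg 4: +27.0° → -167.1°, shortest Δλ = 165.9° (east) — crosses 180°.
Leg 5: -167.1° → -25.4°, shortest Δλ = 141.7° (east) — does not cross 180°.
Total crossings: 2.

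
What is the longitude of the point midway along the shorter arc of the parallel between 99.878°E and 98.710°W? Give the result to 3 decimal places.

Signed shortest Δλ from +99.878° to -98.710° is +161.412°.
Midpoint longitude = +99.878° + (+161.412°)/2 = +99.878° + 80.706° = +180.584°.
Normalise into (−180°, 180°]: -179.416°.
(The naïve average (+99.878 + -98.710)/2 = 0.584° is on the wrong side of the globe.)

179.416°W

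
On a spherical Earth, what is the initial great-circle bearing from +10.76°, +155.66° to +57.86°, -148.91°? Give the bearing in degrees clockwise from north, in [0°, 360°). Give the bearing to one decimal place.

29.5°

Δλ = -148.91 − 155.66 = -304.57°; wrapped into (−180°, 180°]: 55.43°.
θ = atan2( sin Δλ · cos φ₂ , cos φ₁ · sin φ₂ − sin φ₁ · cos φ₂ · cos Δλ )
  = atan2(0.43806, 0.77551) = 29.461° → normalised to [0°, 360°): 29.461°.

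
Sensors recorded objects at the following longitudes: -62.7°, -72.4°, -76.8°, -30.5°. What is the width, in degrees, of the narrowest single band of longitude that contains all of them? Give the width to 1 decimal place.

Sort the longitudes: -76.8°, -72.4°, -62.7°, -30.5°.
Eastward gaps between consecutive values (wrapping around): 4.4°, 9.7°, 32.2°, 313.7°.
Largest gap = 313.7° ⇒ minimal covering band is its complement: 360° − 313.7° = 46.3°.
Band runs from -76.8° eastward to -30.5°.

46.3°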